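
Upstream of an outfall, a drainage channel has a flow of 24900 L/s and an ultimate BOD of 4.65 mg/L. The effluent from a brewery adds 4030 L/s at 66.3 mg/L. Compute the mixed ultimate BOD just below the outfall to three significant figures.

13.2 mg/L

Flow-weighted mixing: C = (Q_r C_r + Q_w C_w)/(Q_r + Q_w)
= (24900×4.65 + 4030×66.3)/(24900 + 4030) = 383000/28930 = 13.24 mg/L.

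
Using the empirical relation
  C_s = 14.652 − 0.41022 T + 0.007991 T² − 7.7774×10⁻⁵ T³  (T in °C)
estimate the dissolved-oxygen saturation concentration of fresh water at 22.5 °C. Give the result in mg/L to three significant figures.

C_s = 14.652 − 0.41022×22.5 + 0.007991×22.5² − 7.7774×10⁻⁵×22.5³ = 8.582 mg/L.

C_s ≈ 8.58 mg/L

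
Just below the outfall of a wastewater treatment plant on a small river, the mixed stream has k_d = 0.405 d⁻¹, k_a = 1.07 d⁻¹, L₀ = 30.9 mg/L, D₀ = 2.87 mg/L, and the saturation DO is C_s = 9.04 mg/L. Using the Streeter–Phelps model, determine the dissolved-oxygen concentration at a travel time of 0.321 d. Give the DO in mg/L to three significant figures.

k_d L₀/(k_a−k_d) = 0.405×30.9/(1.07−0.405) = 12.51/0.6650 = 18.82 mg/L.
e^(−k_d t) = e^(−0.405×0.3210) = 0.8781; e^(−k_a t) = e^(−1.07×0.3210) = 0.7093.
D = 18.82 × (0.8781 − 0.7093) + 2.87 × 0.7093 = 3.176 + 2.036 = 5.212 mg/L.
DO = C_s − D = 9.04 − 5.212 = 3.828 mg/L.

DO ≈ 3.83 mg/L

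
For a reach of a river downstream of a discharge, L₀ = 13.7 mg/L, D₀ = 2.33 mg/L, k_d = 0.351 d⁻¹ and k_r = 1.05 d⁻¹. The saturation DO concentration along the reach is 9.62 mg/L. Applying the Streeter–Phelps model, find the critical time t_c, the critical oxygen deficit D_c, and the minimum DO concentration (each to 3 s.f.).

At the critical point dD/dt = 0, so k_d L₀ e^(−k_d t) = k_r D. Substituting D(t) from the Streeter–Phelps equation and solving for t gives
t_c = ln[(k_r/k_d)(1 − D₀(k_r−k_d)/(k_d L₀))] / (k_r−k_d).
Here k_r−k_d = 0.6990 d⁻¹ and 1 − D₀(k_r−k_d)/(k_d L₀) = 1 − 2.33×0.6990/(0.351×13.7) = 0.6613, so
t_c = ln(2.991 × 0.6613) / 0.6990 = 0.6822 / 0.6990 = 0.9760 d.
L(t_c) = L₀ e^(−k_d t_c) = 13.7 × 0.7099 = 9.726 mg/L, and at the critical point k_r D_c = k_d L, so D_c = (0.351/1.05) × 9.726 = 3.251 mg/L.
Minimum DO = C_s − D_c = 9.62 − 3.251 = 6.369 mg/L.

t_c ≈ 0.976 d; D_c ≈ 3.25 mg/L; min DO ≈ 6.37 mg/L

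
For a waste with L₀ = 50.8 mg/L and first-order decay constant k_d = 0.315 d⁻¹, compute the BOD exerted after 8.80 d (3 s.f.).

y_t = L₀(1 − e^(−k_d t)) = 50.8 × (1 − e^(−0.315×8.80))
= 50.8 × (1 − 0.06254) = 50.8 × 0.9375 = 47.62 mg/L.

y ≈ 47.6 mg/L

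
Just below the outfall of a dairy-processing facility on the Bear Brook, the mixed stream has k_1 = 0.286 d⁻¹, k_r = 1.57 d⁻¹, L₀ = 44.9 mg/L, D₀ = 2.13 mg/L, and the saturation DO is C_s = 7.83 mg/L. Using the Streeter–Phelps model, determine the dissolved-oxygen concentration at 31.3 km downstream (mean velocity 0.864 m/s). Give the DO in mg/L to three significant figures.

Travel time t = x/v = 31.3 km / (0.864 m/s) = 31300 m / 0.864 m/s = 36230 s = 0.4193 d.
k_1 L₀/(k_r−k_1) = 0.286×44.9/(1.57−0.286) = 12.84/1.284 = 10.00 mg/L.
e^(−k_1 t) = e^(−0.286×0.4193) = 0.8870; e^(−k_r t) = e^(−1.57×0.4193) = 0.5177.
D = 10.00 × (0.8870 − 0.5177) + 2.13 × 0.5177 = 3.693 + 1.103 = 4.796 mg/L.
DO = C_s − D = 7.83 − 4.796 = 3.034 mg/L.

DO ≈ 3.03 mg/L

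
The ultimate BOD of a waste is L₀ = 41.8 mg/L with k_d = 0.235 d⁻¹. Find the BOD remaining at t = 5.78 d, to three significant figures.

L ≈ 10.7 mg/L

L_t = L₀ e^(−k_d t) = 41.8 × e^(−0.235×5.78) = 41.8 × 0.2571 = 10.75 mg/L.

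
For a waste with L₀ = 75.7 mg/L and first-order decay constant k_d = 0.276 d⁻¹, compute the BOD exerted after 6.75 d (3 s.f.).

y ≈ 64.0 mg/L

y_t = L₀(1 − e^(−k_d t)) = 75.7 × (1 − e^(−0.276×6.75))
= 75.7 × (1 − 0.1552) = 75.7 × 0.8448 = 63.95 mg/L.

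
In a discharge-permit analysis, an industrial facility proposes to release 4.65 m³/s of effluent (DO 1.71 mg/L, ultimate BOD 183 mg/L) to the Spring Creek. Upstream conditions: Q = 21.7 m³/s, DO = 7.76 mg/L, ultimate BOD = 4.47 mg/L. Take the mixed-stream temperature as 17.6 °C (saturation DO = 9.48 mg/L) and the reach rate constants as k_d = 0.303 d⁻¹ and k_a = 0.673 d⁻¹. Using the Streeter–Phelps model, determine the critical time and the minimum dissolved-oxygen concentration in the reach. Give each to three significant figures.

t_c ≈ 1.89 d; minimum DO ≈ 0.339 mg/L

Mixed DO = (21.7×7.76 + 4.65×1.71)/(21.7+4.65) = 176.3/26.35 = 6.692 mg/L.
Mixed L₀ = (21.7×4.47 + 4.65×183)/(26.35) = 947.9/26.35 = 35.98 mg/L.
Initial deficit D₀ = C_s − DO₀ = 9.48 − 6.692 = 2.788 mg/L.
t_c = (1/0.3700) ln[(0.673/0.303)(1 − 2.788×0.3700/(0.303×35.98))] = 2.703 × ln(2.011) = 1.888 d.
D_c = (0.303/0.673) × 35.98 × e^(−0.303×1.888) = 0.4502 × 35.98 × 0.5643 = 9.141 mg/L.
Minimum DO = 9.48 − 9.141 = 0.3395 mg/L.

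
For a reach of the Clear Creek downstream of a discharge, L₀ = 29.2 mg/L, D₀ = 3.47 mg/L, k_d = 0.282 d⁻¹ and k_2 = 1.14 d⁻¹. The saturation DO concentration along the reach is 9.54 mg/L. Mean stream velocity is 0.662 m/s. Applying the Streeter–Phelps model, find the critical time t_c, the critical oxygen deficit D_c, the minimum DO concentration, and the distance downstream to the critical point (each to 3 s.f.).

With k_2/k_d = 4.043 and 1 − D₀(k_2−k_d)/(k_d L₀) = 0.6384,
t_c = ln(4.043 × 0.6384) / (1.14 − 0.282) = ln(2.581) / 0.8580 = 0.9481/0.8580 = 1.105 d.
D_c = (k_d/k_2) L₀ e^(−k_d t_c) = (0.282/1.14) × 29.2 × e^(−0.282×1.105) = 0.2474 × 29.2 × 0.7323 = 5.289 mg/L.
Minimum DO = C_s − D_c = 9.54 − 5.289 = 4.251 mg/L.
x_c = v t_c = 0.662 m/s × 1.105 d × 86400 s/d = 63210 m ≈ 63.2 km.

t_c ≈ 1.11 d; D_c ≈ 5.29 mg/L; min DO ≈ 4.25 mg/L; x_c ≈ 63.2 km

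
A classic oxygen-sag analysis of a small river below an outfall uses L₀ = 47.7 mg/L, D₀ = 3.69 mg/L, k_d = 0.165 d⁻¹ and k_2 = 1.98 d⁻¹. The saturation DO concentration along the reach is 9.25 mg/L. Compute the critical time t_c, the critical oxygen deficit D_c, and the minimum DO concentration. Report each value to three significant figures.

At the critical point dD/dt = 0, so k_d L₀ e^(−k_d t) = k_2 D. Substituting D(t) from the Streeter–Phelps equation and solving for t gives
t_c = ln[(k_2/k_d)(1 − D₀(k_2−k_d)/(k_d L₀))] / (k_2−k_d).
Here k_2−k_d = 1.815 d⁻¹ and 1 − D₀(k_2−k_d)/(k_d L₀) = 1 − 3.69×1.815/(0.165×47.7) = 0.1491, so
t_c = ln(12.00 × 0.1491) / 1.815 = 0.5815 / 1.815 = 0.3204 d.
L(t_c) = L₀ e^(−k_d t_c) = 47.7 × 0.9485 = 45.24 mg/L, and at the critical point k_2 D_c = k_d L, so D_c = (0.165/1.98) × 45.24 = 3.770 mg/L.
Minimum DO = C_s − D_c = 9.25 − 3.770 = 5.480 mg/L.

t_c ≈ 0.320 d; D_c ≈ 3.77 mg/L; min DO ≈ 5.48 mg/L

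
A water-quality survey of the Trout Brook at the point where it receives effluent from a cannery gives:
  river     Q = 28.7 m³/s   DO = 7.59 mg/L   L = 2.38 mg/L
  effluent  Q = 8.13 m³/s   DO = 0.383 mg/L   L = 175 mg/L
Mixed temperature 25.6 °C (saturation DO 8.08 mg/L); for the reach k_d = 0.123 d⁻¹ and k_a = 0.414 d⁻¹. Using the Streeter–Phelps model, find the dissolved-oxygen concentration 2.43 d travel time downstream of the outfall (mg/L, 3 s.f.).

Mixed DO = (28.7×7.59 + 8.13×0.383)/(28.7+8.13) = 220.9/36.83 = 5.999 mg/L.
Mixed L₀ = (28.7×2.38 + 8.13×175)/(36.83) = 1491/36.83 = 40.48 mg/L.
Initial deficit D₀ = C_s − DO₀ = 8.08 − 5.999 = 2.081 mg/L.
D(2.43) = [0.123×40.48/(0.414−0.123)](e^(−0.123×2.43) − e^(−0.414×2.43)) + 2.081 e^(−0.414×2.43)
= 17.11 × (0.7416 − 0.3657) + 2.081 × 0.3657 = 7.195 mg/L.
DO = 8.08 − 7.195 = 0.8854 mg/L.

DO ≈ 0.885 mg/L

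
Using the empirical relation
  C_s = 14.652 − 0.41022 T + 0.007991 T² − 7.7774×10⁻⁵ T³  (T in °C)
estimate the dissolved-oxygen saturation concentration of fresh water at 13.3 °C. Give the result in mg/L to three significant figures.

C_s = 14.652 − 0.41022×13.3 + 0.007991×13.3² − 7.7774×10⁻⁵×13.3³ = 10.43 mg/L.

C_s ≈ 10.4 mg/L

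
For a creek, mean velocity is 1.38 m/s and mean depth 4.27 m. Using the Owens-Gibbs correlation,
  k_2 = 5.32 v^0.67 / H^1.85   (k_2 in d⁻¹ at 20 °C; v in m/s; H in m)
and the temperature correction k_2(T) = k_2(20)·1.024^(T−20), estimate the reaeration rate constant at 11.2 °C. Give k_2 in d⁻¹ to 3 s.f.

k_2 ≈ 0.365 d⁻¹

k_2(20) = 5.32 × 1.38^0.67 / 4.27^1.85 = 5.32 × 1.241 / 14.67 = 0.4501 d⁻¹.
k_2(11.2) = 0.4501 × 1.024^(11.2−20) = 0.4501 × 0.8116 = 0.3653 d⁻¹.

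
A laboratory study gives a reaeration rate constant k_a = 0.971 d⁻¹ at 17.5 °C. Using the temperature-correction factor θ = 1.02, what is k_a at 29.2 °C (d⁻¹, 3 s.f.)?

k_a(T₂) = k_a(T₁) · θ^(T₂−T₁) = 0.971 × 1.02^(29.2−17.5)
= 0.971 × 1.02^11.7 = 0.971 × 1.261 = 1.224 d⁻¹.

k_a ≈ 1.22 d⁻¹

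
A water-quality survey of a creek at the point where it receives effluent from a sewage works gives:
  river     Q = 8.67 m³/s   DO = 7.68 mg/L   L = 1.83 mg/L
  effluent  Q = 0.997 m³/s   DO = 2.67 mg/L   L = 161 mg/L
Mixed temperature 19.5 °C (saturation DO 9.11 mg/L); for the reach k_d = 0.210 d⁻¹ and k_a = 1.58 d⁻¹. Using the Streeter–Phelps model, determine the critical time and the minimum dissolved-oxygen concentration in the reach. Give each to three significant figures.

Mixed DO = (8.67×7.68 + 0.997×2.67)/(8.67+0.997) = 69.25/9.667 = 7.163 mg/L.
Mixed L₀ = (8.67×1.83 + 0.997×161)/(9.667) = 176.4/9.667 = 18.25 mg/L.
Initial deficit D₀ = C_s − DO₀ = 9.11 − 7.163 = 1.947 mg/L.
t_c = (1/1.370) ln[(1.58/0.210)(1 − 1.947×1.370/(0.210×18.25))] = 0.7299 × ln(2.287) = 0.6038 d.
D_c = (0.210/1.58) × 18.25 × e^(−0.210×0.6038) = 0.1329 × 18.25 × 0.8809 = 2.136 mg/L.
Minimum DO = 9.11 − 2.136 = 6.974 mg/L.

t_c ≈ 0.604 d; minimum DO ≈ 6.97 mg/L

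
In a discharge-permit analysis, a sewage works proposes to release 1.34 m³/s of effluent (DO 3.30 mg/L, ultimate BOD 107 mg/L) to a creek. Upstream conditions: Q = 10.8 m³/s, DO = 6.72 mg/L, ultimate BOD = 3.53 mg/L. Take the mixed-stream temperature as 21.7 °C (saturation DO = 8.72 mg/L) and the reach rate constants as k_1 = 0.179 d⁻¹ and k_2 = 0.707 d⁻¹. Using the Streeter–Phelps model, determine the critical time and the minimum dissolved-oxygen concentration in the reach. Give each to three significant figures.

Mixed DO = (10.8×6.72 + 1.34×3.30)/(10.8+1.34) = 77.00/12.14 = 6.343 mg/L.
Mixed L₀ = (10.8×3.53 + 1.34×107)/(12.14) = 181.5/12.14 = 14.95 mg/L.
Initial deficit D₀ = C_s − DO₀ = 8.72 − 6.343 = 2.377 mg/L.
t_c = (1/0.5280) ln[(0.707/0.179)(1 − 2.377×0.5280/(0.179×14.95))] = 1.894 × ln(2.097) = 1.403 d.
D_c = (0.179/0.707) × 14.95 × e^(−0.179×1.403) = 0.2532 × 14.95 × 0.7780 = 2.945 mg/L.
Minimum DO = 8.72 − 2.945 = 5.775 mg/L.

t_c ≈ 1.40 d; minimum DO ≈ 5.78 mg/L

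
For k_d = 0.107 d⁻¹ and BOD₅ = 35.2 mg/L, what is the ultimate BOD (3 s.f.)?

BOD₅ = L₀(1 − e^(−5k_d)) ⇒ L₀ = BOD₅ / (1 − e^(−5×0.107))
= 35.2 / (1 − 0.5857) = 35.2 / 0.4143 = 84.96 mg/L.

L₀ ≈ 85.0 mg/L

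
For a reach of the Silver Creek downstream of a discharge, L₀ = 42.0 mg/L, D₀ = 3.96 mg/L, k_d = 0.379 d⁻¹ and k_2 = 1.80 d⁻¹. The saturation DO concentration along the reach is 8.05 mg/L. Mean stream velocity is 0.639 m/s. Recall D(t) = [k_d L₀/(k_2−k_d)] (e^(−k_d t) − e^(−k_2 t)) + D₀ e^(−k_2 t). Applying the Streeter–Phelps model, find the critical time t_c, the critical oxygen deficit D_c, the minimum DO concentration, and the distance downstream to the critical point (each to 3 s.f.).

With k_2/k_d = 4.749 and 1 − D₀(k_2−k_d)/(k_d L₀) = 0.6465,
t_c = ln(4.749 × 0.6465) / (1.80 − 0.379) = ln(3.070) / 1.421 = 1.122/1.421 = 0.7895 d.
L(t_c) = L₀ e^(−k_d t_c) = 42.0 × 0.7414 = 31.14 mg/L, and at the critical point k_2 D_c = k_d L, so D_c = (0.379/1.80) × 31.14 = 6.557 mg/L.
Minimum DO = C_s − D_c = 8.05 − 6.557 = 1.493 mg/L.
x_c = v t_c = 0.639 m/s × 0.7895 d × 86400 s/d = 43590 m ≈ 43.6 km.

t_c ≈ 0.789 d; D_c ≈ 6.56 mg/L; min DO ≈ 1.49 mg/L; x_c ≈ 43.6 km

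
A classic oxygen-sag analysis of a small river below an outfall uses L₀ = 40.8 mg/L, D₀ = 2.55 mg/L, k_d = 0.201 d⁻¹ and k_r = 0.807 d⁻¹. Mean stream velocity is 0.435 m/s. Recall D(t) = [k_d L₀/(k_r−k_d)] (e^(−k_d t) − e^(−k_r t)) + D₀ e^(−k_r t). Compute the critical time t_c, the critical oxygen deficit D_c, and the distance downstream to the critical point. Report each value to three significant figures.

t_c ≈ 1.95 d; D_c ≈ 6.87 mg/L; x_c ≈ 73.3 km

At the critical point dD/dt = 0, so k_d L₀ e^(−k_d t) = k_r D. Substituting D(t) from the Streeter–Phelps equation and solving for t gives
t_c = ln[(k_r/k_d)(1 − D₀(k_r−k_d)/(k_d L₀))] / (k_r−k_d).
Here k_r−k_d = 0.6060 d⁻¹ and 1 − D₀(k_r−k_d)/(k_d L₀) = 1 − 2.55×0.6060/(0.201×40.8) = 0.8116, so
t_c = ln(4.015 × 0.8116) / 0.6060 = 1.181 / 0.6060 = 1.949 d.
D_c = (k_d/k_r) L₀ e^(−k_d t_c) = (0.201/0.807) × 40.8 × e^(−0.201×1.949) = 0.2491 × 40.8 × 0.6758 = 6.868 mg/L.
x_c = v t_c = 0.435 m/s × 1.949 d × 86400 s/d = 73260 m ≈ 73.3 km.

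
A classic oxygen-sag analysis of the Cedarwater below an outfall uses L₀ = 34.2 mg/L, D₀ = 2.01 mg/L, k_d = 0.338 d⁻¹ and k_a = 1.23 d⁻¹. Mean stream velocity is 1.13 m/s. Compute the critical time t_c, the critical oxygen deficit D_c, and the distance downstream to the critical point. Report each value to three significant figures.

t_c ≈ 1.26 d; D_c ≈ 6.14 mg/L; x_c ≈ 123 km

t_c = [1/(k_a−k_d)] ln[(k_a/k_d)(1 − D₀(k_a−k_d)/(k_d L₀))]
= [1/(1.23−0.338)] ln[(1.23/0.338)(1 − 2.01×0.8920/(0.338×34.2))]
= (1/0.8920) ln[3.639 × 0.8449] = 1.121 × ln(3.075) = 1.121 × 1.123 = 1.259 d.
L(t_c) = L₀ e^(−k_d t_c) = 34.2 × 0.6534 = 22.35 mg/L, and at the critical point k_a D_c = k_d L, so D_c = (0.338/1.23) × 22.35 = 6.140 mg/L.
x_c = v t_c = 1.13 m/s × 1.259 d × 86400 s/d = 122900 m ≈ 123 km.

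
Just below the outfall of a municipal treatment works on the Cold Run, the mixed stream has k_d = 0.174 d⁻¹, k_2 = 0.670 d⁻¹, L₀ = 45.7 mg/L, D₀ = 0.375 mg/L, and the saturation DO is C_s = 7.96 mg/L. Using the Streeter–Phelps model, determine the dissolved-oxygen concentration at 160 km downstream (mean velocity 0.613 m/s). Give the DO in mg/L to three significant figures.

DO ≈ 0.551 mg/L

Travel time t = x/v = 160 km / (0.613 m/s) = 160000 m / 0.613 m/s = 261000 s = 3.021 d.
k_d L₀/(k_2−k_d) = 0.174×45.7/(0.670−0.174) = 7.952/0.4960 = 16.03 mg/L.
e^(−k_d t) = e^(−0.174×3.021) = 0.5912; e^(−k_2 t) = e^(−0.670×3.021) = 0.1321.
D = 16.03 × (0.5912 − 0.1321) + 0.375 × 0.1321 = 7.359 + 0.04954 = 7.409 mg/L.
DO = C_s − D = 7.96 − 7.409 = 0.5510 mg/L.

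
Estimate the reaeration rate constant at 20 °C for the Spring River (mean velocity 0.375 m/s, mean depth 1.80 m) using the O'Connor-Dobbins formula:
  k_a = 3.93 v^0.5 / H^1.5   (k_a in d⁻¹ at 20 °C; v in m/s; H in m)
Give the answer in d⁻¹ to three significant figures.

k_a ≈ 0.997 d⁻¹

k_a = 3.93 × 0.375^0.5 / 1.80^1.5 = 3.93 × 0.6124 / 2.415 = 0.9966 d⁻¹.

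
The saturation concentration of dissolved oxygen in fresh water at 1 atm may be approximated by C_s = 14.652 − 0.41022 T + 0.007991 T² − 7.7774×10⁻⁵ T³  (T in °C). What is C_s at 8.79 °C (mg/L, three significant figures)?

C_s ≈ 11.6 mg/L

C_s = 14.652 − 0.41022×8.79 + 0.007991×8.79² − 7.7774×10⁻⁵×8.79³ = 11.61 mg/L.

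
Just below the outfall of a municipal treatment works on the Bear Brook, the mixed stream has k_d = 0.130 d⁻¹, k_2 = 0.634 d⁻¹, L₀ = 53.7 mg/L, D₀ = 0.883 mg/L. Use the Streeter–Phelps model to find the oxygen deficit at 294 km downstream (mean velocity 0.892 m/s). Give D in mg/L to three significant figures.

Travel time t = x/v = 294 km / (0.892 m/s) = 294000 m / 0.892 m/s = 329600 s = 3.815 d.
k_d L₀/(k_2−k_d) = 0.130×53.7/(0.634−0.130) = 6.981/0.5040 = 13.85 mg/L.
e^(−k_d t) = e^(−0.130×3.815) = 0.6090; e^(−k_2 t) = e^(−0.634×3.815) = 0.08905.
D = 13.85 × (0.6090 − 0.08905) + 0.883 × 0.08905 = 7.202 + 0.07863 = 7.281 mg/L.

D ≈ 7.28 mg/L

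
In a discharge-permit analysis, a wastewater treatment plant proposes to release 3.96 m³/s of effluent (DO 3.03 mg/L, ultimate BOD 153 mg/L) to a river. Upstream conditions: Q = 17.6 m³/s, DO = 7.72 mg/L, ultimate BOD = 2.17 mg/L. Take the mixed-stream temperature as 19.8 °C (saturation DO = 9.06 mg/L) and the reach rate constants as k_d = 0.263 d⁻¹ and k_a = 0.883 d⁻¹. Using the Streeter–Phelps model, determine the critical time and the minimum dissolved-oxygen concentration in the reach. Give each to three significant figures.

t_c ≈ 1.65 d; minimum DO ≈ 3.29 mg/L

Mixed DO = (17.6×7.72 + 3.96×3.03)/(17.6+3.96) = 147.9/21.56 = 6.859 mg/L.
Mixed L₀ = (17.6×2.17 + 3.96×153)/(21.56) = 644.1/21.56 = 29.87 mg/L.
Initial deficit D₀ = C_s − DO₀ = 9.06 − 6.859 = 2.201 mg/L.
t_c = (1/0.6200) ln[(0.883/0.263)(1 − 2.201×0.6200/(0.263×29.87))] = 1.613 × ln(2.774) = 1.646 d.
D_c = (0.263/0.883) × 29.87 × e^(−0.263×1.646) = 0.2978 × 29.87 × 0.6487 = 5.772 mg/L.
Minimum DO = 9.06 − 5.772 = 3.288 mg/L.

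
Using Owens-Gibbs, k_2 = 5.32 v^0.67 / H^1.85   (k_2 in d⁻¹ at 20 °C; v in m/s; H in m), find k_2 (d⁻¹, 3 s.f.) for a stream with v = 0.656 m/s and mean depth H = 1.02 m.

k_2 = 5.32 × 0.656^0.67 / 1.02^1.85 = 5.32 × 0.7539 / 1.037 = 3.867 d⁻¹.

k_2 ≈ 3.87 d⁻¹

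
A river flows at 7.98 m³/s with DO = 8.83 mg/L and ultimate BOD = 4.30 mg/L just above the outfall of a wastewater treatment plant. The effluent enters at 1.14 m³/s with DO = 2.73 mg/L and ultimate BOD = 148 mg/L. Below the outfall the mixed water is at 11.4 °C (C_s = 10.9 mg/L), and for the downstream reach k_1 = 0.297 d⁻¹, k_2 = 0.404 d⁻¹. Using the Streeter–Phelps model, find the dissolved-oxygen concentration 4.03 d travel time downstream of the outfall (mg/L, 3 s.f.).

DO ≈ 3.80 mg/L

Mixed DO = (7.98×8.83 + 1.14×2.73)/(7.98+1.14) = 73.58/9.120 = 8.068 mg/L.
Mixed L₀ = (7.98×4.30 + 1.14×148)/(9.120) = 203.0/9.120 = 22.26 mg/L.
Initial deficit D₀ = C_s − DO₀ = 10.9 − 8.068 = 2.832 mg/L.
D(4.03) = [0.297×22.26/(0.404−0.297)](e^(−0.297×4.03) − e^(−0.404×4.03)) + 2.832 e^(−0.404×4.03)
= 61.79 × (0.3021 − 0.1963) + 2.832 × 0.1963 = 7.096 mg/L.
DO = 10.9 − 7.096 = 3.804 mg/L.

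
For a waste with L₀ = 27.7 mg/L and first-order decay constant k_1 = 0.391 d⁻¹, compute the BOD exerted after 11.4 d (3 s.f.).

y ≈ 27.4 mg/L

y_t = L₀(1 − e^(−k_1 t)) = 27.7 × (1 − e^(−0.391×11.4))
= 27.7 × (1 − 0.01159) = 27.7 × 0.9884 = 27.38 mg/L.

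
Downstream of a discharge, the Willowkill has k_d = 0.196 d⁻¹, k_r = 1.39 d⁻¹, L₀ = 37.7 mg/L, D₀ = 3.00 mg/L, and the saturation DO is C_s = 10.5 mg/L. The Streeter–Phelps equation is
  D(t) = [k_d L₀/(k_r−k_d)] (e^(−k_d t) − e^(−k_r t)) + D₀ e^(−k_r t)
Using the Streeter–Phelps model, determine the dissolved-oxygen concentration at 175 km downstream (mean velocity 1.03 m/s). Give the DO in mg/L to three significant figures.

Travel time t = x/v = 175 km / (1.03 m/s) = 175000 m / 1.03 m/s = 169900 s = 1.966 d.
k_d L₀/(k_r−k_d) = 0.196×37.7/(1.39−0.196) = 7.389/1.194 = 6.189 mg/L.
e^(−k_d t) = e^(−0.196×1.966) = 0.6802; e^(−k_r t) = e^(−1.39×1.966) = 0.06500.
D = 6.189 × (0.6802 − 0.06500) + 3.00 × 0.06500 = 3.807 + 0.1950 = 4.002 mg/L.
DO = C_s − D = 10.5 − 4.002 = 6.498 mg/L.

DO ≈ 6.50 mg/L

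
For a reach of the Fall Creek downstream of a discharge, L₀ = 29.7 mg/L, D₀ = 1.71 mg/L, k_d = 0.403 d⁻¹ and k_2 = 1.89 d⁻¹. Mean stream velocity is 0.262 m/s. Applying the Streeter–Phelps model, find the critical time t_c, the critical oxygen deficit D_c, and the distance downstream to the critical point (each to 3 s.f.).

At the critical point dD/dt = 0, so k_d L₀ e^(−k_d t) = k_2 D. Substituting D(t) from the Streeter–Phelps equation and solving for t gives
t_c = ln[(k_2/k_d)(1 − D₀(k_2−k_d)/(k_d L₀))] / (k_2−k_d).
Here k_2−k_d = 1.487 d⁻¹ and 1 − D₀(k_2−k_d)/(k_d L₀) = 1 − 1.71×1.487/(0.403×29.7) = 0.7876, so
t_c = ln(4.690 × 0.7876) / 1.487 = 1.307 / 1.487 = 0.8787 d.
D_c = (k_d/k_2) L₀ e^(−k_d t_c) = (0.403/1.89) × 29.7 × e^(−0.403×0.8787) = 0.2132 × 29.7 × 0.7018 = 4.444 mg/L.
x_c = v t_c = 0.262 m/s × 0.8787 d × 86400 s/d = 19890 m ≈ 19.9 km.

t_c ≈ 0.879 d; D_c ≈ 4.44 mg/L; x_c ≈ 19.9 km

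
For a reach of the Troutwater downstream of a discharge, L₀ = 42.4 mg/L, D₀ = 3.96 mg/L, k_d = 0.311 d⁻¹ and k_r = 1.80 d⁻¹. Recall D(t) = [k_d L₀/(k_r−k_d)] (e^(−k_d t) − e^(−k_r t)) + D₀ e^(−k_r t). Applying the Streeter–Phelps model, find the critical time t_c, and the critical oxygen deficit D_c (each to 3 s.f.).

t_c ≈ 0.781 d; D_c ≈ 5.75 mg/L

With k_r/k_d = 5.788 and 1 − D₀(k_r−k_d)/(k_d L₀) = 0.5528,
t_c = ln(5.788 × 0.5528) / (1.80 − 0.311) = ln(3.200) / 1.489 = 1.163/1.489 = 0.7811 d.
L(t_c) = L₀ e^(−k_d t_c) = 42.4 × 0.7843 = 33.26 mg/L, and at the critical point k_r D_c = k_d L, so D_c = (0.311/1.80) × 33.26 = 5.746 mg/L.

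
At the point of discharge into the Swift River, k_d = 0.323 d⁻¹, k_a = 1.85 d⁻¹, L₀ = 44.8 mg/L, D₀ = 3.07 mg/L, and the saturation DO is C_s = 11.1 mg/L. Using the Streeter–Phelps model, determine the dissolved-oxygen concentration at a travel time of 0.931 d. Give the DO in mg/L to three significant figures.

DO ≈ 5.23 mg/L

k_d L₀/(k_a−k_d) = 0.323×44.8/(1.85−0.323) = 14.47/1.527 = 9.476 mg/L.
e^(−k_d t) = e^(−0.323×0.9310) = 0.7403; e^(−k_a t) = e^(−1.85×0.9310) = 0.1786.
D = 9.476 × (0.7403 − 0.1786) + 3.07 × 0.1786 = 5.322 + 0.5484 = 5.871 mg/L.
DO = C_s − D = 11.1 − 5.871 = 5.229 mg/L.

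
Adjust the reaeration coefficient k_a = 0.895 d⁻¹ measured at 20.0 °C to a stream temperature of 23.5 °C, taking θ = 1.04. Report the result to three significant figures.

k_a ≈ 1.03 d⁻¹

k_a(T₂) = k_a(T₁) · θ^(T₂−T₁) = 0.895 × 1.04^(23.5−20.0)
= 0.895 × 1.04^3.50 = 0.895 × 1.147 = 1.027 d⁻¹.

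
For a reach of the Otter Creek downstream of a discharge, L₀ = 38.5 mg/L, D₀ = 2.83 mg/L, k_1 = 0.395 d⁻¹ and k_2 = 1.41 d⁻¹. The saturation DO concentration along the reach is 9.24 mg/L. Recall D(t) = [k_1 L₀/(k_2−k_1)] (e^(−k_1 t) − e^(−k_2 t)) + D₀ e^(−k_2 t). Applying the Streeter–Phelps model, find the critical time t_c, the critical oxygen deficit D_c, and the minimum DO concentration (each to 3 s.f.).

t_c = [1/(k_2−k_1)] ln[(k_2/k_1)(1 − D₀(k_2−k_1)/(k_1 L₀))]
= [1/(1.41−0.395)] ln[(1.41/0.395)(1 − 2.83×1.015/(0.395×38.5))]
= (1/1.015) ln[3.570 × 0.8111] = 0.9852 × ln(2.895) = 0.9852 × 1.063 = 1.047 d.
D_c = (k_1/k_2) L₀ e^(−k_1 t_c) = (0.395/1.41) × 38.5 × e^(−0.395×1.047) = 0.2801 × 38.5 × 0.6612 = 7.131 mg/L.
Minimum DO = C_s − D_c = 9.24 − 7.131 = 2.109 mg/L.

t_c ≈ 1.05 d; D_c ≈ 7.13 mg/L; min DO ≈ 2.11 mg/L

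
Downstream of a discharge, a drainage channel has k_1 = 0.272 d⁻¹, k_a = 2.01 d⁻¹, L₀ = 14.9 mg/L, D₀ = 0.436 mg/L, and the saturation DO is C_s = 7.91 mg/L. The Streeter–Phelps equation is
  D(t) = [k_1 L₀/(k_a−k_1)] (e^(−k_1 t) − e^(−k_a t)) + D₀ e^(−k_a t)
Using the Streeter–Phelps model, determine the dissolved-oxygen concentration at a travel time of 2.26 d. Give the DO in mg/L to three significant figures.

k_1 L₀/(k_a−k_1) = 0.272×14.9/(2.01−0.272) = 4.053/1.738 = 2.332 mg/L.
e^(−k_1 t) = e^(−0.272×2.260) = 0.5408; e^(−k_a t) = e^(−2.01×2.260) = 0.01065.
D = 2.332 × (0.5408 − 0.01065) + 0.436 × 0.01065 = 1.236 + 0.004642 = 1.241 mg/L.
DO = C_s − D = 7.91 − 1.241 = 6.669 mg/L.

DO ≈ 6.67 mg/L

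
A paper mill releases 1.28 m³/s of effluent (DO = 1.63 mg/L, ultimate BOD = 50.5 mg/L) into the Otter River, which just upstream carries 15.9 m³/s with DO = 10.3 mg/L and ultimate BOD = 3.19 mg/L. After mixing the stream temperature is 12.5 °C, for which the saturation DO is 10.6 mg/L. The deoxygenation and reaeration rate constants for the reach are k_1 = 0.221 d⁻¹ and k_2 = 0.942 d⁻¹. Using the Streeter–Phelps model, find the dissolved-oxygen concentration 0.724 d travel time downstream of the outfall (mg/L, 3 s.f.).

Mixed DO = (15.9×10.3 + 1.28×1.63)/(15.9+1.28) = 165.9/17.18 = 9.654 mg/L.
Mixed L₀ = (15.9×3.19 + 1.28×50.5)/(17.18) = 115.4/17.18 = 6.715 mg/L.
Initial deficit D₀ = C_s − DO₀ = 10.6 − 9.654 = 0.9460 mg/L.
D(0.724) = [0.221×6.715/(0.942−0.221)](e^(−0.221×0.724) − e^(−0.942×0.724)) + 0.9460 e^(−0.942×0.724)
= 2.058 × (0.8521 − 0.5056) + 0.9460 × 0.5056 = 1.192 mg/L.
DO = 10.6 − 1.192 = 9.408 mg/L.

DO ≈ 9.41 mg/L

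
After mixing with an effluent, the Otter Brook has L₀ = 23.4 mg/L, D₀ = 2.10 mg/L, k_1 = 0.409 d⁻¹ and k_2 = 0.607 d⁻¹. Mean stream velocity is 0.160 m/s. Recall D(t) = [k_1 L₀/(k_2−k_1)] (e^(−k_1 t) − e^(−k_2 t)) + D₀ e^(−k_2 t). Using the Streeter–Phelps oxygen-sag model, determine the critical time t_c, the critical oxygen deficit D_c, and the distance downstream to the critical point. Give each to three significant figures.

At the critical point dD/dt = 0, so k_1 L₀ e^(−k_1 t) = k_2 D. Substituting D(t) from the Streeter–Phelps equation and solving for t gives
t_c = ln[(k_2/k_1)(1 − D₀(k_2−k_1)/(k_1 L₀))] / (k_2−k_1).
Here k_2−k_1 = 0.1980 d⁻¹ and 1 − D₀(k_2−k_1)/(k_1 L₀) = 1 − 2.10×0.1980/(0.409×23.4) = 0.9566, so
t_c = ln(1.484 × 0.9566) / 0.1980 = 0.3504 / 0.1980 = 1.770 d.
L(t_c) = L₀ e^(−k_1 t_c) = 23.4 × 0.4849 = 11.35 mg/L, and at the critical point k_2 D_c = k_1 L, so D_c = (0.409/0.607) × 11.35 = 7.646 mg/L.
x_c = v t_c = 0.160 m/s × 1.770 d × 86400 s/d = 24460 m ≈ 24.5 km.

t_c ≈ 1.77 d; D_c ≈ 7.65 mg/L; x_c ≈ 24.5 km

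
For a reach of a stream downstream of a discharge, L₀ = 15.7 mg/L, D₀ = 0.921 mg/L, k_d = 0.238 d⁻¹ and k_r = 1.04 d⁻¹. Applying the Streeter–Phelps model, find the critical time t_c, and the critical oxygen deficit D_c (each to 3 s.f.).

t_c ≈ 1.56 d; D_c ≈ 2.48 mg/L

With k_r/k_d = 4.370 and 1 − D₀(k_r−k_d)/(k_d L₀) = 0.8023,
t_c = ln(4.370 × 0.8023) / (1.04 − 0.238) = ln(3.506) / 0.8020 = 1.254/0.8020 = 1.564 d.
L(t_c) = L₀ e^(−k_d t_c) = 15.7 × 0.6892 = 10.82 mg/L, and at the critical point k_r D_c = k_d L, so D_c = (0.238/1.04) × 10.82 = 2.476 mg/L.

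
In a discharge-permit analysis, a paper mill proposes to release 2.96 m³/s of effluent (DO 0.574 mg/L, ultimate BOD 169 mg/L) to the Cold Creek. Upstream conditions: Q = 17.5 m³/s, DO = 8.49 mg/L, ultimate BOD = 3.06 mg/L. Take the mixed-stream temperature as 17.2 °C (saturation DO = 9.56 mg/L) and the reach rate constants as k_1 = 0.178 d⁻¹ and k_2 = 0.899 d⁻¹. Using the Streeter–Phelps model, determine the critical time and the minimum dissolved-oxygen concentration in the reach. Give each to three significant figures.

t_c ≈ 1.69 d; minimum DO ≈ 5.59 mg/L

Mixed DO = (17.5×8.49 + 2.96×0.574)/(17.5+2.96) = 150.3/20.46 = 7.345 mg/L.
Mixed L₀ = (17.5×3.06 + 2.96×169)/(20.46) = 553.8/20.46 = 27.07 mg/L.
Initial deficit D₀ = C_s − DO₀ = 9.56 − 7.345 = 2.215 mg/L.
t_c = (1/0.7210) ln[(0.899/0.178)(1 − 2.215×0.7210/(0.178×27.07))] = 1.387 × ln(3.376) = 1.688 d.
D_c = (0.178/0.899) × 27.07 × e^(−0.178×1.688) = 0.1980 × 27.07 × 0.7405 = 3.969 mg/L.
Minimum DO = 9.56 − 3.969 = 5.591 mg/L.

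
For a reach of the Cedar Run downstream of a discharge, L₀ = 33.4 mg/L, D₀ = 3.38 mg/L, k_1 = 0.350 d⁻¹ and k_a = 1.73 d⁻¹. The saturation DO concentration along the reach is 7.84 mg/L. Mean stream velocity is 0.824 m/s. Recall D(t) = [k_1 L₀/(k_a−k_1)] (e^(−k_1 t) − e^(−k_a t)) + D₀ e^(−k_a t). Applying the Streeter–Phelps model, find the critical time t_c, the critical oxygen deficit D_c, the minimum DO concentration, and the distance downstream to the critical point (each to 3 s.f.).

t_c ≈ 0.789 d; D_c ≈ 5.13 mg/L; min DO ≈ 2.71 mg/L; x_c ≈ 56.2 km

t_c = [1/(k_a−k_1)] ln[(k_a/k_1)(1 − D₀(k_a−k_1)/(k_1 L₀))]
= [1/(1.73−0.350)] ln[(1.73/0.350)(1 − 3.38×1.380/(0.350×33.4))]
= (1/1.380) ln[4.943 × 0.6010] = 0.7246 × ln(2.971) = 0.7246 × 1.089 = 0.7890 d.
D_c = (k_1/k_a) L₀ e^(−k_1 t_c) = (0.350/1.73) × 33.4 × e^(−0.350×0.7890) = 0.2023 × 33.4 × 0.7587 = 5.127 mg/L.
Minimum DO = C_s − D_c = 7.84 − 5.127 = 2.713 mg/L.
x_c = v t_c = 0.824 m/s × 0.7890 d × 86400 s/d = 56170 m ≈ 56.2 km.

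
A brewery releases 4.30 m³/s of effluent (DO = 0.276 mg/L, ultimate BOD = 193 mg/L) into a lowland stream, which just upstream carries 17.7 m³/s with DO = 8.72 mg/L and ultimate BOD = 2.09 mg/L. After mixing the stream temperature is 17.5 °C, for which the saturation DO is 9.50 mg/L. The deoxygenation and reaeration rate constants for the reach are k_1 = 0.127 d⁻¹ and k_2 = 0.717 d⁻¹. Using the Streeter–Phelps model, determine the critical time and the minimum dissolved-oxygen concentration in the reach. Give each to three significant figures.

t_c ≈ 2.36 d; minimum DO ≈ 4.33 mg/L

Mixed DO = (17.7×8.72 + 4.30×0.276)/(17.7+4.30) = 155.5/22.00 = 7.070 mg/L.
Mixed L₀ = (17.7×2.09 + 4.30×193)/(22.00) = 866.9/22.00 = 39.40 mg/L.
Initial deficit D₀ = C_s − DO₀ = 9.50 − 7.070 = 2.430 mg/L.
t_c = (1/0.5900) ln[(0.717/0.127)(1 − 2.430×0.5900/(0.127×39.40))] = 1.695 × ln(4.028) = 2.361 d.
D_c = (0.127/0.717) × 39.40 × e^(−0.127×2.361) = 0.1771 × 39.40 × 0.7409 = 5.171 mg/L.
Minimum DO = 9.50 − 5.171 = 4.329 mg/L.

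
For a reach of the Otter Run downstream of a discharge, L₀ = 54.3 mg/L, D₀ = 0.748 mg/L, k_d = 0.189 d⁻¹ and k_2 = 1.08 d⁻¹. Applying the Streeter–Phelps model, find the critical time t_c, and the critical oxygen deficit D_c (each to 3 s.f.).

At the critical point dD/dt = 0, so k_d L₀ e^(−k_d t) = k_2 D. Substituting D(t) from the Streeter–Phelps equation and solving for t gives
t_c = ln[(k_2/k_d)(1 − D₀(k_2−k_d)/(k_d L₀))] / (k_2−k_d).
Here k_2−k_d = 0.8910 d⁻¹ and 1 − D₀(k_2−k_d)/(k_d L₀) = 1 − 0.748×0.8910/(0.189×54.3) = 0.9351, so
t_c = ln(5.714 × 0.9351) / 0.8910 = 1.676 / 0.8910 = 1.881 d.
D_c = (k_d/k_2) L₀ e^(−k_d t_c) = (0.189/1.08) × 54.3 × e^(−0.189×1.881) = 0.1750 × 54.3 × 0.7008 = 6.660 mg/L.

t_c ≈ 1.88 d; D_c ≈ 6.66 mg/L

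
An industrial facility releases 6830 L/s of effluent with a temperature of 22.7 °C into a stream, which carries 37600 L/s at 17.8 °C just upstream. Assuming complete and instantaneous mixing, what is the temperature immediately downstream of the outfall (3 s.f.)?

18.6 °C

Flow-weighted mixing: C = (Q_r C_r + Q_w C_w)/(Q_r + Q_w)
= (37600×17.8 + 6830×22.7)/(37600 + 6830) = 824300/44430 = 18.55 °C.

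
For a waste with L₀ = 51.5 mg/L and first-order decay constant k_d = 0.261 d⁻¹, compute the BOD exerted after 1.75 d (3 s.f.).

y_t = L₀(1 − e^(−k_d t)) = 51.5 × (1 − e^(−0.261×1.75))
= 51.5 × (1 − 0.6333) = 51.5 × 0.3667 = 18.88 mg/L.

y ≈ 18.9 mg/L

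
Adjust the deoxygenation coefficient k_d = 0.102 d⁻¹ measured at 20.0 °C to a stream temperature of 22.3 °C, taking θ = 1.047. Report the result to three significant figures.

k_d(T₂) = k_d(T₁) · θ^(T₂−T₁) = 0.102 × 1.047^(22.3−20.0)
= 0.102 × 1.047^2.30 = 0.102 × 1.111 = 0.1134 d⁻¹.

k_d ≈ 0.113 d⁻¹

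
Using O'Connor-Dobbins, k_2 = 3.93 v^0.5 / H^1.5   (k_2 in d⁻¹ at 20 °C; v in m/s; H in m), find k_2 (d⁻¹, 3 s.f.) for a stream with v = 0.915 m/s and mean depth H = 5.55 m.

k_2 = 3.93 × 0.915^0.5 / 5.55^1.5 = 3.93 × 0.9566 / 13.07 = 0.2875 d⁻¹.

k_2 ≈ 0.288 d⁻¹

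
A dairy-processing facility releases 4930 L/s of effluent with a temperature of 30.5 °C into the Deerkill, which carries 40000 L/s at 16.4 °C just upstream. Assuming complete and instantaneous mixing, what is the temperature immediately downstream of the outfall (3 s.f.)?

17.9 °C

Flow-weighted mixing: C = (Q_r C_r + Q_w C_w)/(Q_r + Q_w)
= (40000×16.4 + 4930×30.5)/(40000 + 4930) = 806400/44930 = 17.95 °C.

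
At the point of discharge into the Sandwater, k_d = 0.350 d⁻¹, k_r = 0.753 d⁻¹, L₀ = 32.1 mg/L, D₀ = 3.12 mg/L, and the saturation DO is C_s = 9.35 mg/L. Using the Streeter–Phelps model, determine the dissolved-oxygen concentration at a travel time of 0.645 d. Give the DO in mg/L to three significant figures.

DO ≈ 2.34 mg/L

k_d L₀/(k_r−k_d) = 0.350×32.1/(0.753−0.350) = 11.23/0.4030 = 27.88 mg/L.
e^(−k_d t) = e^(−0.350×0.6450) = 0.7979; e^(−k_r t) = e^(−0.753×0.6450) = 0.6153.
D = 27.88 × (0.7979 − 0.6153) + 3.12 × 0.6153 = 5.092 + 1.920 = 7.011 mg/L.
DO = C_s − D = 9.35 − 7.011 = 2.339 mg/L.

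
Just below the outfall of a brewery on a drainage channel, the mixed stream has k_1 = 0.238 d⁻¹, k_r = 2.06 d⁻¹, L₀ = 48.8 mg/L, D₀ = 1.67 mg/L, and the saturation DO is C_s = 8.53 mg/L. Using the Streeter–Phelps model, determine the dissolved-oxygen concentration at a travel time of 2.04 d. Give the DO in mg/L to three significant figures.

DO ≈ 4.68 mg/L

k_1 L₀/(k_r−k_1) = 0.238×48.8/(2.06−0.238) = 11.61/1.822 = 6.375 mg/L.
e^(−k_1 t) = e^(−0.238×2.040) = 0.6154; e^(−k_r t) = e^(−2.06×2.040) = 0.01496.
D = 6.375 × (0.6154 − 0.01496) + 1.67 × 0.01496 = 3.827 + 0.02498 = 3.852 mg/L.
DO = C_s − D = 8.53 − 3.852 = 4.678 mg/L.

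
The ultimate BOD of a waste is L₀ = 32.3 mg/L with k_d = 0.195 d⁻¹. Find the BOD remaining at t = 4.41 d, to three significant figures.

L_t = L₀ e^(−k_d t) = 32.3 × e^(−0.195×4.41) = 32.3 × 0.4232 = 13.67 mg/L.

L ≈ 13.7 mg/L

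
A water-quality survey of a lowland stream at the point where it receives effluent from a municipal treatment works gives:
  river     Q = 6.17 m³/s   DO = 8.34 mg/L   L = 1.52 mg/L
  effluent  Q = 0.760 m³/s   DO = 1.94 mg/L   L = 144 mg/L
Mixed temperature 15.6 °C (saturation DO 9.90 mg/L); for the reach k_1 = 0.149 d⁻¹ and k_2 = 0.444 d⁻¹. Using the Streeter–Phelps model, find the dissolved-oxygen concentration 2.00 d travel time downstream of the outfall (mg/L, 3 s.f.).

Mixed DO = (6.17×8.34 + 0.760×1.94)/(6.17+0.760) = 52.93/6.930 = 7.638 mg/L.
Mixed L₀ = (6.17×1.52 + 0.760×144)/(6.930) = 118.8/6.930 = 17.15 mg/L.
Initial deficit D₀ = C_s − DO₀ = 9.90 − 7.638 = 2.262 mg/L.
D(2.00) = [0.149×17.15/(0.444−0.149)](e^(−0.149×2.00) − e^(−0.444×2.00)) + 2.262 e^(−0.444×2.00)
= 8.660 × (0.7423 − 0.4115) + 2.262 × 0.4115 = 3.796 mg/L.
DO = 9.90 − 3.796 = 6.104 mg/L.

DO ≈ 6.10 mg/L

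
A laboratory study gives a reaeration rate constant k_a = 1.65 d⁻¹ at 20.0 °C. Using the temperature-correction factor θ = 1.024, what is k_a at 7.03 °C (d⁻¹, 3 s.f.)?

k_a ≈ 1.21 d⁻¹

k_a(T₂) = k_a(T₁) · θ^(T₂−T₁) = 1.65 × 1.024^(7.03−20.0)
= 1.65 × 1.024^-13.0 = 1.65 × 0.7352 = 1.213 d⁻¹.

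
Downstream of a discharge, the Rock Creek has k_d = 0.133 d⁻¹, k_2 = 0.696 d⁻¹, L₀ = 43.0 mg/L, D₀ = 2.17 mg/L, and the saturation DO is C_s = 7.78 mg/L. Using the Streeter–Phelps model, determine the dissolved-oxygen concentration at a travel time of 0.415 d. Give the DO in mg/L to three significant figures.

k_d L₀/(k_2−k_d) = 0.133×43.0/(0.696−0.133) = 5.719/0.5630 = 10.16 mg/L.
e^(−k_d t) = e^(−0.133×0.4150) = 0.9463; e^(−k_2 t) = e^(−0.696×0.4150) = 0.7491.
D = 10.16 × (0.9463 − 0.7491) + 2.17 × 0.7491 = 2.003 + 1.626 = 3.628 mg/L.
DO = C_s − D = 7.78 − 3.628 = 4.152 mg/L.

DO ≈ 4.15 mg/L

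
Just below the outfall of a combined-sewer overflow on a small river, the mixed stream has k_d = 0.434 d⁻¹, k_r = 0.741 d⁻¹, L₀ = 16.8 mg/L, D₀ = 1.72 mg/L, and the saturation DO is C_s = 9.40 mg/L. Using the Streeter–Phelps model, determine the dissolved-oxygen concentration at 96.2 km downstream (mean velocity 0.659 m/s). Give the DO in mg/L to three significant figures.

Travel time t = x/v = 96.2 km / (0.659 m/s) = 96200 m / 0.659 m/s = 146000 s = 1.690 d.
k_d L₀/(k_r−k_d) = 0.434×16.8/(0.741−0.434) = 7.291/0.3070 = 23.75 mg/L.
e^(−k_d t) = e^(−0.434×1.690) = 0.4803; e^(−k_r t) = e^(−0.741×1.690) = 0.2859.
D = 23.75 × (0.4803 − 0.2859) + 1.72 × 0.2859 = 4.617 + 0.4918 = 5.109 mg/L.
DO = C_s − D = 9.40 − 5.109 = 4.291 mg/L.

DO ≈ 4.29 mg/L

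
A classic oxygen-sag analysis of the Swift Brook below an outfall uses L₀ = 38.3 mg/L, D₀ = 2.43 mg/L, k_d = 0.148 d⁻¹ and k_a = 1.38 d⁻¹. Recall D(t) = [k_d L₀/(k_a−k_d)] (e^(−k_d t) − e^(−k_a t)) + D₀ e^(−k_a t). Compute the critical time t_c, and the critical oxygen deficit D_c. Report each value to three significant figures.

At the critical point dD/dt = 0, so k_d L₀ e^(−k_d t) = k_a D. Substituting D(t) from the Streeter–Phelps equation and solving for t gives
t_c = ln[(k_a/k_d)(1 − D₀(k_a−k_d)/(k_d L₀))] / (k_a−k_d).
Here k_a−k_d = 1.232 d⁻¹ and 1 − D₀(k_a−k_d)/(k_d L₀) = 1 − 2.43×1.232/(0.148×38.3) = 0.4719, so
t_c = ln(9.324 × 0.4719) / 1.232 = 1.482 / 1.232 = 1.203 d.
L(t_c) = L₀ e^(−k_d t_c) = 38.3 × 0.8370 = 32.06 mg/L, and at the critical point k_a D_c = k_d L, so D_c = (0.148/1.38) × 32.06 = 3.438 mg/L.

t_c ≈ 1.20 d; D_c ≈ 3.44 mg/L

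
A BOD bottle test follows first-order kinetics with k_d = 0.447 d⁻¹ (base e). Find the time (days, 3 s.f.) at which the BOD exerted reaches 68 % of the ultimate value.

y/L₀ = 1 − e^(−k_d t) = 0.68 ⇒ e^(−k_d t) = 0.320
t = −ln(0.320) / 0.447 = 1.139 / 0.447 = 2.549 d.

t ≈ 2.55 d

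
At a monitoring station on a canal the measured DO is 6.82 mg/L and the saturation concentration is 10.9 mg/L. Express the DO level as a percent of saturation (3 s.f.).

% saturation = C/C_s × 100 = 6.82/10.9 × 100 = 62.6 %.

62.6 % saturation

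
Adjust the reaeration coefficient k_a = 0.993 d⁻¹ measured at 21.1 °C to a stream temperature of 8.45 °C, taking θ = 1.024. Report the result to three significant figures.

k_a ≈ 0.736 d⁻¹

k_a(T₂) = k_a(T₁) · θ^(T₂−T₁) = 0.993 × 1.024^(8.45−21.1)
= 0.993 × 1.024^-12.7 = 0.993 × 0.7408 = 0.7356 d⁻¹.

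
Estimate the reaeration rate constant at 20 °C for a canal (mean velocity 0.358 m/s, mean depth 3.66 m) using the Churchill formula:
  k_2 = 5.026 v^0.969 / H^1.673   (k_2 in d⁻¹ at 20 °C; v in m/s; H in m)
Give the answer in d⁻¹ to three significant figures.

k_2 = 5.026 × 0.358^0.969 / 3.66^1.673 = 5.026 × 0.3696 / 8.764 = 0.2119 d⁻¹.

k_2 ≈ 0.212 d⁻¹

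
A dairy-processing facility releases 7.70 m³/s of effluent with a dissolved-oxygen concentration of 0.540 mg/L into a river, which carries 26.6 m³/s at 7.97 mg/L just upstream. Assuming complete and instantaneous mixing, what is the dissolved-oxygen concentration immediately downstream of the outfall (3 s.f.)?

6.30 mg/L

Flow-weighted mixing: C = (Q_r C_r + Q_w C_w)/(Q_r + Q_w)
= (26.6×7.97 + 7.70×0.540)/(26.6 + 7.70) = 216.2/34.30 = 6.302 mg/L.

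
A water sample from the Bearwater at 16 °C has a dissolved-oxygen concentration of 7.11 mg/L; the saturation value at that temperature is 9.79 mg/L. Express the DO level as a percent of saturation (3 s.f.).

72.6 % saturation

% saturation = C/C_s × 100 = 7.11/9.79 × 100 = 72.6 %.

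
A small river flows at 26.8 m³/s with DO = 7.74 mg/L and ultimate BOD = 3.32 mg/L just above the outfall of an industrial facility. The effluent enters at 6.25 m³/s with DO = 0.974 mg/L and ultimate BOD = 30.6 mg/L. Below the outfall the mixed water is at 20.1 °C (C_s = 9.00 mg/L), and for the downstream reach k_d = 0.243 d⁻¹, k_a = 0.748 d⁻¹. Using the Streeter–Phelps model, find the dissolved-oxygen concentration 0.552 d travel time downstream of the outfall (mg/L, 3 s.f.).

Mixed DO = (26.8×7.74 + 6.25×0.974)/(26.8+6.25) = 213.5/33.05 = 6.460 mg/L.
Mixed L₀ = (26.8×3.32 + 6.25×30.6)/(33.05) = 280.2/33.05 = 8.479 mg/L.
Initial deficit D₀ = C_s − DO₀ = 9.00 − 6.460 = 2.540 mg/L.
D(0.552) = [0.243×8.479/(0.748−0.243)](e^(−0.243×0.552) − e^(−0.748×0.552)) + 2.540 e^(−0.748×0.552)
= 4.080 × (0.8745 − 0.6617) + 2.540 × 0.6617 = 2.548 mg/L.
DO = 9.00 − 2.548 = 6.452 mg/L.

DO ≈ 6.45 mg/L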